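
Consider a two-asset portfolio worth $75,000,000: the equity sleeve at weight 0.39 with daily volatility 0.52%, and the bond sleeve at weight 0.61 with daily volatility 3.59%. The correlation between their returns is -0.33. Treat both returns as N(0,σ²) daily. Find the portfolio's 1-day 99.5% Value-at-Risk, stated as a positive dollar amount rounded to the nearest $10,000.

$4,120,000

σ_p² = 0.39²·0.52² + 0.61²·3.59² + 2·-0.33·0.39·0.61·0.52·3.59 = 4.5437 (%²).
σ_p = √4.5437 = 2.132%.
At 99.5%, z = 2.576.
VaR = 2.576 × 2.132% = 5.492%; on $75,000,000 that is $4,119,000.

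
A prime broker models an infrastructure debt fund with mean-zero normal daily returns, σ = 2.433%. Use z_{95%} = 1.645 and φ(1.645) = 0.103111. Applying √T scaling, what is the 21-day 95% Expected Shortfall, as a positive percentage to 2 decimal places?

22.99%

σ_{21d} = 2.433% × √21 = 11.149%.
ES multiplier = φ(z)/(1−α) = 0.103111/0.05 = 2.062.
ES = 11.149% × 2.062 = 22.989%.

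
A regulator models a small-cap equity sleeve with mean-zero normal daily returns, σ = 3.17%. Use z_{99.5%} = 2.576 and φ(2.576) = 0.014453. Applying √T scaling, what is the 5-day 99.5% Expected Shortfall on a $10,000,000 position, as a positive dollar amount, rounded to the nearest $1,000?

$2,049,000

σ_{5d} = 3.17% × √5 = 7.088%.
ES multiplier = φ(z)/(1−α) = 0.014453/0.005 = 2.891.
ES = 7.088% × 2.891 = 20.491%; on $10,000,000: $2,049,100.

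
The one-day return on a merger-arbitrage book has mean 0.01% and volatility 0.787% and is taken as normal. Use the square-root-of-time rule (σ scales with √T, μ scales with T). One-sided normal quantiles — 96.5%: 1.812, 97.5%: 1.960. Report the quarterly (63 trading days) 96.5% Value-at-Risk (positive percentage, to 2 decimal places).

10.69%

σ_{63d} = 0.787% × √63 = 6.247%; μ_{63d} = 63 × 0.01% = 0.630%.
VaR = −(0.630%) + 1.812 × 6.247% = 10.690%.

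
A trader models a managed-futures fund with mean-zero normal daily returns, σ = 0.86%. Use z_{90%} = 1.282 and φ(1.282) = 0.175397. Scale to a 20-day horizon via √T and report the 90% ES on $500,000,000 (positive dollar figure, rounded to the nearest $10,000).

σ_{20d} = 0.86% × √20 = 3.846%.
ES multiplier = φ(z)/(1−α) = 0.175397/0.1 = 1.754.
ES = 3.846% × 1.754 = 6.746%; on $500,000,000: $33,730,000.

$33,730,000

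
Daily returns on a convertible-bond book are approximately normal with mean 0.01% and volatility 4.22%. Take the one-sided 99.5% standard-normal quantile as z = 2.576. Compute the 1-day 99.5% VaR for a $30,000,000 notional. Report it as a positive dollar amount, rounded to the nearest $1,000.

$3,258,000

VaR = −μ + z·σ = −(0.01%) + 2.576 × 4.22% = 10.861%.
On $30,000,000: 0.10861 × $30,000,000 = $3,258,300.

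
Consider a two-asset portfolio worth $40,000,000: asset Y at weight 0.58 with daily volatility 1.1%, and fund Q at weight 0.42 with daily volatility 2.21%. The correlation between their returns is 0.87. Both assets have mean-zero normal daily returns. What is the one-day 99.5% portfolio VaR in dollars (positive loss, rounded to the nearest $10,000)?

σ_p² = 0.58²·1.1² + 0.42²·2.21² + 2·0.87·0.58·0.42·1.1·2.21 = 2.2990 (%²).
σ_p = √2.2990 = 1.516%.
At 99.5%, z = 2.576.
VaR = 2.576 × 1.516% = 3.905%; on $40,000,000 that is $1,562,000.

$1,560,000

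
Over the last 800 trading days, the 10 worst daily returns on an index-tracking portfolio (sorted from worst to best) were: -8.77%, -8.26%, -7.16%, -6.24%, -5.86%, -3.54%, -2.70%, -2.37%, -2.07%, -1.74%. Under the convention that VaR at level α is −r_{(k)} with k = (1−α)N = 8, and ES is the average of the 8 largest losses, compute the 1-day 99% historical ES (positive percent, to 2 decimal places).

5.61%

The 8 worst returns sum to -44.90%.
ES = −(-44.90%) / 8 = 5.6125% ≈ 5.61%.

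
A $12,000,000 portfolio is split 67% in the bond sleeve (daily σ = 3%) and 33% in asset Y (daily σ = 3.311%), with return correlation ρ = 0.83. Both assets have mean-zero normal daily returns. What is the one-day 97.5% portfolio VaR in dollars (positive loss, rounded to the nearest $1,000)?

σ_p² = 0.67²·3² + 0.33²·3.311² + 2·0.83·0.67·0.33·3·3.311 = 8.8796 (%²).
σ_p = √8.8796 = 2.980%.
At 97.5%, z = 1.960.
VaR = 1.960 × 2.980% = 5.841%; on $12,000,000 that is $700,920.

$701,000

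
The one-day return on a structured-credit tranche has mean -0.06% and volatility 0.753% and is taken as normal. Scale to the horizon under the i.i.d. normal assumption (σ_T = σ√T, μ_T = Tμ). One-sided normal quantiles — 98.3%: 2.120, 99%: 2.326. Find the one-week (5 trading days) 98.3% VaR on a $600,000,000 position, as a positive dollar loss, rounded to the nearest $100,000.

$23,200,000

σ_{5d} = 0.753% × √5 = 1.684%; μ_{5d} = 5 × -0.06% = -0.300%.
VaR = −(-0.300%) + 2.120 × 1.684% = 3.870%.
On $600,000,000: 0.03870 × $600,000,000 = $23,220,000.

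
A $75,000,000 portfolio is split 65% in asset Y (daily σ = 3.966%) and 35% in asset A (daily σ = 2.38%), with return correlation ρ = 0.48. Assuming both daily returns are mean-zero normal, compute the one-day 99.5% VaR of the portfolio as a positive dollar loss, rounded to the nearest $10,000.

$5,920,000

σ_p² = 0.65²·3.966² + 0.35²·2.38² + 2·0.48·0.65·0.35·3.966·2.38 = 9.4010 (%²).
σ_p = √9.4010 = 3.066%.
At 99.5%, z = 2.576.
VaR = 2.576 × 3.066% = 7.898%; on $75,000,000 that is $5,923,500.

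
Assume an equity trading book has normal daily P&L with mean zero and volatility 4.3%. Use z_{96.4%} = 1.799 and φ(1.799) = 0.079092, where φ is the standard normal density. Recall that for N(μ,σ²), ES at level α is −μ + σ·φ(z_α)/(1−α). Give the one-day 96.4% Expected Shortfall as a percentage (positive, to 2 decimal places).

9.45%

Tail multiplier: φ(z)/(1−α) = 0.079092 / 0.036 = 2.197.
ES = 4.3% × 2.197 = 9.447%.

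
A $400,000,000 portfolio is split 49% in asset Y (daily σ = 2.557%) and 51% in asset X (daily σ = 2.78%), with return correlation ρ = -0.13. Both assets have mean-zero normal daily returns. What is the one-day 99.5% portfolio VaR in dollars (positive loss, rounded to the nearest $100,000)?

$18,200,000

σ_p² = 0.49²·2.557² + 0.51²·2.78² + 2·-0.13·0.49·0.51·2.557·2.78 = 3.1181 (%²).
σ_p = √3.1181 = 1.766%.
At 99.5%, z = 2.576.
VaR = 2.576 × 1.766% = 4.549%; on $400,000,000 that is $18,196,000.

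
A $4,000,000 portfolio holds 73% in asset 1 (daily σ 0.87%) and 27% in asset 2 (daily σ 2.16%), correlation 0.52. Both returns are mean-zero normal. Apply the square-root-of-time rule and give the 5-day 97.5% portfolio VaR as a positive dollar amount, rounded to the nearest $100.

σ_p = √(0.73²·0.87² + 0.27²·2.16² + 2·0.52·0.73·0.27·0.87·2.16) = 1.062%.
σ_{5d} = 1.062% × √5 = 2.375%.
z(97.5%) = 1.960.
VaR = 1.960 × 2.375% = 4.655%; on $4,000,000 that is $186,200.

$186,200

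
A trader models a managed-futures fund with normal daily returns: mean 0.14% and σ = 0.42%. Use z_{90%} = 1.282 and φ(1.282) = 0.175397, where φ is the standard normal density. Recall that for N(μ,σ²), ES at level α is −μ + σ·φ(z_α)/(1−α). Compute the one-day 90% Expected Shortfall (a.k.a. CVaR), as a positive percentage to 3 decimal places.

0.597%

Tail multiplier: φ(z)/(1−α) = 0.175397 / 0.1 = 1.754.
ES = −(0.14%) + 0.42% × 1.754 = 0.597%.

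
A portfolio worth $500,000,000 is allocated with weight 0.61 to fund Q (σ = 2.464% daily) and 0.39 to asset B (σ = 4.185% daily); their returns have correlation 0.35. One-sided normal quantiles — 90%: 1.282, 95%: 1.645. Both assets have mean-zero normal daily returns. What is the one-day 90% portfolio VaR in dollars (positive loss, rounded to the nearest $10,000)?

$16,520,000

σ_p² = 0.61²·2.464² + 0.39²·4.185² + 2·0.35·0.61·0.39·2.464·4.185 = 6.6403 (%²).
σ_p = √6.6403 = 2.577%.
VaR = 1.282 × 2.577% = 3.304%; on $500,000,000 that is $16,520,000.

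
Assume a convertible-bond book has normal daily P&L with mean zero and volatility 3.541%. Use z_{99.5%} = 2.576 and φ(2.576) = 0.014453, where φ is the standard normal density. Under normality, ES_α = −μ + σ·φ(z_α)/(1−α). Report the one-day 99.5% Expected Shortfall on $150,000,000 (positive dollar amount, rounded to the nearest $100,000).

Tail multiplier: φ(z)/(1−α) = 0.014453 / 0.005 = 2.891.
ES = 3.541% × 2.891 = 10.237%.
On $150,000,000: 0.10237 × $150,000,000 = $15,355,500.

$15,400,000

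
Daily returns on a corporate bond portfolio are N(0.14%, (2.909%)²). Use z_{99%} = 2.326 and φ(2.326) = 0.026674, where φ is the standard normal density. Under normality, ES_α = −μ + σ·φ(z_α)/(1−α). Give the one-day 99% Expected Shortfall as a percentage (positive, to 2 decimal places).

Tail multiplier: φ(z)/(1−α) = 0.026674 / 0.01 = 2.667.
ES = −(0.14%) + 2.909% × 2.667 = 7.618%.

7.62%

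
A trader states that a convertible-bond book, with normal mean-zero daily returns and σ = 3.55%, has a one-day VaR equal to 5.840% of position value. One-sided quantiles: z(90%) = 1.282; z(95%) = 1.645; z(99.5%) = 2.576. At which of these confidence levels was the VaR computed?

95%

Implied z = VaR/σ = 5.840 / 3.55 = 1.645.
This matches z(95%) = 1.645.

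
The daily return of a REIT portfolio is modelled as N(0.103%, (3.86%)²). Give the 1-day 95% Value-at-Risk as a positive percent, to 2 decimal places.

At 95% one-sided, z = 1.645.
VaR = −μ + z·σ = −(0.103%) + 1.645 × 3.86% = 6.247%.

6.25%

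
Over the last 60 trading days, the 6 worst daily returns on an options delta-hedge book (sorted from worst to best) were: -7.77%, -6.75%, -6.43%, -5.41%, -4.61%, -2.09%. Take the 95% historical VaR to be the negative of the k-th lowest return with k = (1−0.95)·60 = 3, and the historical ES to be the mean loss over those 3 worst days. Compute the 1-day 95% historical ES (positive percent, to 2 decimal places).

6.98%

The 3 worst returns sum to -20.95%.
ES = −(-20.95%) / 3 = 6.9833…% ≈ 6.98%.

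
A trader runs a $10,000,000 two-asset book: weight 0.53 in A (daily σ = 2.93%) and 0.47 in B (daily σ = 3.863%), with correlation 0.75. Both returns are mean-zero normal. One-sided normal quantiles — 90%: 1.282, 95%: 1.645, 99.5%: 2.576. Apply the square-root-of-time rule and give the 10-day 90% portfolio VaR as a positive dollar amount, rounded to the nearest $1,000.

$1,278,000

σ_p = √(0.53²·2.93² + 0.47²·3.863² + 2·0.75·0.53·0.47·2.93·3.863) = 3.152%.
σ_{10d} = 3.152% × √10 = 9.967%.
VaR = 1.282 × 9.967% = 12.778%; on $10,000,000 that is $1,277,800.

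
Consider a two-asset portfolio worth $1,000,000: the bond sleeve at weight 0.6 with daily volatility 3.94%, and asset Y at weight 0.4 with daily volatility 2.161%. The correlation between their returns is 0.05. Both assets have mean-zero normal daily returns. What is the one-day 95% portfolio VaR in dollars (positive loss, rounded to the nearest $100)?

$42,100

σ_p² = 0.6²·3.94² + 0.4²·2.161² + 2·0.05·0.6·0.4·3.94·2.161 = 6.5400 (%²).
σ_p = √6.5400 = 2.557%.
At 95%, z = 1.645.
VaR = 1.645 × 2.557% = 4.206%; on $1,000,000 that is $42,060.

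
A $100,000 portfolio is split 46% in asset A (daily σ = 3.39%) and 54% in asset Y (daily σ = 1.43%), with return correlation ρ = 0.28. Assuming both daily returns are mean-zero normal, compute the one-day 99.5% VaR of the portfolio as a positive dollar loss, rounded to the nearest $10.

$4,960

σ_p² = 0.46²·3.39² + 0.54²·1.43² + 2·0.28·0.46·0.54·3.39·1.43 = 3.7024 (%²).
σ_p = √3.7024 = 1.924%.
At 99.5%, z = 2.576.
VaR = 2.576 × 1.924% = 4.956%; on $100,000 that is $4,956.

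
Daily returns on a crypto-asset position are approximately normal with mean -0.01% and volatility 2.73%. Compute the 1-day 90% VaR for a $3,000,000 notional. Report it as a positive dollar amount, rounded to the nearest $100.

At 90% one-sided, z = 1.282.
VaR = −μ + z·σ = −(-0.01%) + 1.282 × 2.73% = 3.510%.
On $3,000,000: 0.03510 × $3,000,000 = $105,300.

$105,300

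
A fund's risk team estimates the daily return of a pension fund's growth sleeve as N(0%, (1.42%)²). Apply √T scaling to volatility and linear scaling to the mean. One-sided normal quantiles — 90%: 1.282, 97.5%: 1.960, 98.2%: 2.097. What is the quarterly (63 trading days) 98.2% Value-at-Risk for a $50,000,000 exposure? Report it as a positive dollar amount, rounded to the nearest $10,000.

$11,820,000

σ_{63d} = 1.42% × √63 = 11.271%.
VaR = 2.097 × 11.271% = 23.635%.
On $50,000,000: 0.23635 × $50,000,000 = $11,817,500.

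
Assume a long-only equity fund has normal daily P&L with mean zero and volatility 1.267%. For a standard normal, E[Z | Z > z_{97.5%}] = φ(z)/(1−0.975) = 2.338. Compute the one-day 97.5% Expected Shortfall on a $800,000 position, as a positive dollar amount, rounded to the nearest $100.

ES = 1.267% × 2.338 = 2.962%.
On $800,000: 0.02962 × $800,000 = $23,696.

$23,700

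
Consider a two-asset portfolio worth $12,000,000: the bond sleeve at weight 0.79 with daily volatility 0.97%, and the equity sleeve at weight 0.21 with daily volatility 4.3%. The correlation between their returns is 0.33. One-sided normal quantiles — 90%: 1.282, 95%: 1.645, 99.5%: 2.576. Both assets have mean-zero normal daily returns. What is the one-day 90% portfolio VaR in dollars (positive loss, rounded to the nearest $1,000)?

σ_p² = 0.79²·0.97² + 0.21²·4.3² + 2·0.33·0.79·0.21·0.97·4.3 = 1.8593 (%²).
σ_p = √1.8593 = 1.364%.
VaR = 1.282 × 1.364% = 1.749%; on $12,000,000 that is $209,880.

$210,000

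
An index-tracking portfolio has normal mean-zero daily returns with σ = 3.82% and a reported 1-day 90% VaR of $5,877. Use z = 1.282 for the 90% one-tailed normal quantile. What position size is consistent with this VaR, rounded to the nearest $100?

VaR as a fraction of value: z·σ = 1.282 × 3.82% = 4.89724%.
Position = $5,877 / 0.0489724 = $120,006.

$120,000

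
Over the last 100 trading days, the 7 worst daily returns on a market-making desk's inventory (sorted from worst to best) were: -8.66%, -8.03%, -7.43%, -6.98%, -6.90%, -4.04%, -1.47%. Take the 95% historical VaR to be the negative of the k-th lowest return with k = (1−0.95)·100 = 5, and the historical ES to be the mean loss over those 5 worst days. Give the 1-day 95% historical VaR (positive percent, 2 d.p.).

k = 5; the 5th lowest return is -6.90%, so VaR = 6.90%.

6.90%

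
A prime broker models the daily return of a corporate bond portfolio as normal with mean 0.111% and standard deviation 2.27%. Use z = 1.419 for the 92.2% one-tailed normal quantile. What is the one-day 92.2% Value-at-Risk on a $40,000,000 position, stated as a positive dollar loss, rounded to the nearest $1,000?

VaR = −μ + z·σ = −(0.111%) + 1.419 × 2.27% = 3.110%.
On $40,000,000: 0.03110 × $40,000,000 = $1,244,000.

$1,244,000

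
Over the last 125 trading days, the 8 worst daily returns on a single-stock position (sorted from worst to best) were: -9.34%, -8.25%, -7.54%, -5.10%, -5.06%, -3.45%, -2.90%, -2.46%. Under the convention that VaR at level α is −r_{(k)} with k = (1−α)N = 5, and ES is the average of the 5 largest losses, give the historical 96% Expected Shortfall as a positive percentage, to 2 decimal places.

7.06%

The 5 worst returns sum to -35.29%.
ES = −(-35.29%) / 5 = 7.058% ≈ 7.06%.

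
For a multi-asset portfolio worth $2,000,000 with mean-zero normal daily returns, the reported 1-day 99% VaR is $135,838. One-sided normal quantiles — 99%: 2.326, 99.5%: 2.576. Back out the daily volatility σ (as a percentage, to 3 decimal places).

2.920%

VaR as a fraction: $135,838 / $2,000,000 = 6.792%.
σ = VaR / z = 6.792% / 2.326 = 2.920%.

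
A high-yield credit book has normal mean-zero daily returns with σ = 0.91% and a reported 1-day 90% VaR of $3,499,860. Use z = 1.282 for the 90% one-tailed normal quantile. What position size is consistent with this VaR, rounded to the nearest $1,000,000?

VaR as a fraction of value: z·σ = 1.282 × 0.91% = 1.16662%.
Position = $3,499,860 / 0.0116662 = $300,000,000.

$300,000,000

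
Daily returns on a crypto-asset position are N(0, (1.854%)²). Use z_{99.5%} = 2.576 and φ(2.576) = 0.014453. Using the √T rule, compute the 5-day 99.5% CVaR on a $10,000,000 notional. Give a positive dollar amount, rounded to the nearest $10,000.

σ_{5d} = 1.854% × √5 = 4.146%.
ES multiplier = φ(z)/(1−α) = 0.014453/0.005 = 2.891.
ES = 4.146% × 2.891 = 11.986%; on $10,000,000: $1,198,600.

$1,200,000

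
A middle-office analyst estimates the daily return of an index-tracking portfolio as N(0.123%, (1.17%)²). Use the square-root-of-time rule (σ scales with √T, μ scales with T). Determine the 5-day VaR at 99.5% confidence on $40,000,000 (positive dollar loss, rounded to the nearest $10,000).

At 99.5%, z = 2.576.
σ_{5d} = 1.17% × √5 = 2.616%; μ_{5d} = 5 × 0.123% = 0.615%.
VaR = −(0.615%) + 2.576 × 2.616% = 6.124%.
On $40,000,000: 0.06124 × $40,000,000 = $2,449,600.

$2,450,000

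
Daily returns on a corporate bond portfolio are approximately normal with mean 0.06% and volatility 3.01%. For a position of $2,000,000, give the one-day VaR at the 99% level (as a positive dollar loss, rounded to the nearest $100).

At 99% one-sided, z = 2.326.
VaR = −μ + z·σ = −(0.06%) + 2.326 × 3.01% = 6.941%.
On $2,000,000: 0.06941 × $2,000,000 = $138,820.

$138,800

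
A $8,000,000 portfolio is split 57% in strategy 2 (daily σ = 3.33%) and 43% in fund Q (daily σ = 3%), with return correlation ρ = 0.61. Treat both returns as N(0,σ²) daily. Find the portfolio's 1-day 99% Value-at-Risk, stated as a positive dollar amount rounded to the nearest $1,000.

σ_p² = 0.57²·3.33² + 0.43²·3² + 2·0.61·0.57·0.43·3.33·3 = 8.2541 (%²).
σ_p = √8.2541 = 2.873%.
At 99%, z = 2.326.
VaR = 2.326 × 2.873% = 6.683%; on $8,000,000 that is $534,640.

$535,000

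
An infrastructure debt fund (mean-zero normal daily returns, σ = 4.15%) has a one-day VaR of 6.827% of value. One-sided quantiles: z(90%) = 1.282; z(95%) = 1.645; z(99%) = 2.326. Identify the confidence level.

Implied z = VaR/σ = 6.827 / 4.15 = 1.645.
This matches z(95%) = 1.645.

95%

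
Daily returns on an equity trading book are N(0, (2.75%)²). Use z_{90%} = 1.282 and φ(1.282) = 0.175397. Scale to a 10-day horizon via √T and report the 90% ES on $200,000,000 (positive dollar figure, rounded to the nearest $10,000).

σ_{10d} = 2.75% × √10 = 8.696%.
ES multiplier = φ(z)/(1−α) = 0.175397/0.1 = 1.754.
ES = 8.696% × 1.754 = 15.253%; on $200,000,000: $30,506,000.

$30,510,000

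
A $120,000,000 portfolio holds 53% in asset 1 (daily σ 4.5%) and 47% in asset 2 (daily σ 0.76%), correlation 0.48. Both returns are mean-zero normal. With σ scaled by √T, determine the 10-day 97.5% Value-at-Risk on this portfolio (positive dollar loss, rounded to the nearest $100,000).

$19,200,000

σ_p = √(0.53²·4.5² + 0.47²·0.76² + 2·0.48·0.53·0.47·4.5·0.76) = 2.576%.
σ_{10d} = 2.576% × √10 = 8.146%.
z(97.5%) = 1.960.
VaR = 1.960 × 8.146% = 15.966%; on $120,000,000 that is $19,159,200.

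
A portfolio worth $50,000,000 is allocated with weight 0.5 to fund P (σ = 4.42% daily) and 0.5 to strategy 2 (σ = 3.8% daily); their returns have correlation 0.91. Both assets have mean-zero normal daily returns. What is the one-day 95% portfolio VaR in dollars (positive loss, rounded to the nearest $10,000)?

$3,300,000

σ_p² = 0.5²·4.42² + 0.5²·3.8² + 2·0.91·0.5·0.5·4.42·3.8 = 16.1363 (%²).
σ_p = √16.1363 = 4.017%.
At 95%, z = 1.645.
VaR = 1.645 × 4.017% = 6.608%; on $50,000,000 that is $3,304,000.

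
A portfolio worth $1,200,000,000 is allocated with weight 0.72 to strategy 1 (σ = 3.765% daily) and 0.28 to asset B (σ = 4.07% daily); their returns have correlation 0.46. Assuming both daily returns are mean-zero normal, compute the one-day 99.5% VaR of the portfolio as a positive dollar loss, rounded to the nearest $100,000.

$104,800,000

σ_p² = 0.72²·3.765² + 0.28²·4.07² + 2·0.46·0.72·0.28·3.765·4.07 = 11.4892 (%²).
σ_p = √11.4892 = 3.390%.
At 99.5%, z = 2.576.
VaR = 2.576 × 3.390% = 8.733%; on $1,200,000,000 that is $104,796,000.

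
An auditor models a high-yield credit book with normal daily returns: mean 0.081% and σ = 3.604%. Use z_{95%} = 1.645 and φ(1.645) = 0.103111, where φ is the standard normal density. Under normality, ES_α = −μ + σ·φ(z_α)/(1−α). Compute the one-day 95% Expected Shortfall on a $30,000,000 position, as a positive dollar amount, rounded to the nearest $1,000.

Tail multiplier: φ(z)/(1−α) = 0.103111 / 0.05 = 2.062.
ES = −(0.081%) + 3.604% × 2.062 = 7.350%.
On $30,000,000: 0.07350 × $30,000,000 = $2,205,000.

$2,205,000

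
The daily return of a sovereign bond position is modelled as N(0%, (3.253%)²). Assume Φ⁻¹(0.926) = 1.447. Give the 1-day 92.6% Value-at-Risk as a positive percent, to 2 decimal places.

4.71%

VaR = z·σ = 1.447 × 3.253% = 4.707%.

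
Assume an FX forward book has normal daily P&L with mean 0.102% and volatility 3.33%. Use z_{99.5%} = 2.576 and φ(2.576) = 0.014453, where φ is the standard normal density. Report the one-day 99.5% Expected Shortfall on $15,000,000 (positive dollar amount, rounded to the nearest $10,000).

Tail multiplier: φ(z)/(1−α) = 0.014453 / 0.005 = 2.891.
ES = −(0.102%) + 3.33% × 2.891 = 9.525%.
On $15,000,000: 0.09525 × $15,000,000 = $1,428,750.

$1,430,000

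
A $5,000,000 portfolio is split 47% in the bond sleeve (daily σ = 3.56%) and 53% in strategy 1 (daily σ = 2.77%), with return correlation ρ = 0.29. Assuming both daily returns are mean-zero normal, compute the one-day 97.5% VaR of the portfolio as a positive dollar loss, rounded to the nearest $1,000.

σ_p² = 0.47²·3.56² + 0.53²·2.77² + 2·0.29·0.47·0.53·3.56·2.77 = 6.3796 (%²).
σ_p = √6.3796 = 2.526%.
At 97.5%, z = 1.960.
VaR = 1.960 × 2.526% = 4.951%; on $5,000,000 that is $247,550.

$248,000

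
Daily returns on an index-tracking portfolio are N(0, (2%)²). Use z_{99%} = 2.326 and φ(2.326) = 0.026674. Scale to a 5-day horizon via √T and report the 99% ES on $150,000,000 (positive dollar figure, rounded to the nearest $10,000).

$17,890,000

σ_{5d} = 2% × √5 = 4.472%.
ES multiplier = φ(z)/(1−α) = 0.026674/0.01 = 2.667.
ES = 4.472% × 2.667 = 11.927%; on $150,000,000: $17,890,500.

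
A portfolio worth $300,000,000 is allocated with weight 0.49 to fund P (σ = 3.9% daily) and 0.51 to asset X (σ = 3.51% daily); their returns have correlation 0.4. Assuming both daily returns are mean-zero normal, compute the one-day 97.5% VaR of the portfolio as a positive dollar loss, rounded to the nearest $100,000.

$18,200,000

σ_p² = 0.49²·3.9² + 0.51²·3.51² + 2·0.4·0.49·0.51·3.9·3.51 = 9.5931 (%²).
σ_p = √9.5931 = 3.097%.
At 97.5%, z = 1.960.
VaR = 1.960 × 3.097% = 6.070%; on $300,000,000 that is $18,210,000.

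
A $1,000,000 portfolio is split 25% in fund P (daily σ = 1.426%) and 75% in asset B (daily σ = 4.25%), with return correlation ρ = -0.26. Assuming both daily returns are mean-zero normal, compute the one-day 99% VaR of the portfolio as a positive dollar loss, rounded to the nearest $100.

σ_p² = 0.25²·1.426² + 0.75²·4.25² + 2·-0.26·0.25·0.75·1.426·4.25 = 9.6963 (%²).
σ_p = √9.6963 = 3.114%.
At 99%, z = 2.326.
VaR = 2.326 × 3.114% = 7.243%; on $1,000,000 that is $72,430.

$72,400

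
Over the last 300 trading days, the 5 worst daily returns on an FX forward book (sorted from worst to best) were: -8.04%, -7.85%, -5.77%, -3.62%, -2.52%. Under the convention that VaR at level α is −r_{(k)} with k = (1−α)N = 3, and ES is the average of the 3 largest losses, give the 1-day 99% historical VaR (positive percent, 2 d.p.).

5.77%

k = 3; the 3rd lowest return is -5.77%, so VaR = 5.77%.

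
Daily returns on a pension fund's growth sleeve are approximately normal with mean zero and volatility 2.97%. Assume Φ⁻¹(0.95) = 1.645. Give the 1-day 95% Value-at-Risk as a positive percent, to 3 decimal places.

VaR = z·σ = 1.645 × 2.97% = 4.886%.

4.886%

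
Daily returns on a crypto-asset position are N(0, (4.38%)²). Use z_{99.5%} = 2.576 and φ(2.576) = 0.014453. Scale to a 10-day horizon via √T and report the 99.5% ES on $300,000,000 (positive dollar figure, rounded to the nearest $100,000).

$120,100,000

σ_{10d} = 4.38% × √10 = 13.851%.
ES multiplier = φ(z)/(1−α) = 0.014453/0.005 = 2.891.
ES = 13.851% × 2.891 = 40.043%; on $300,000,000: $120,129,000.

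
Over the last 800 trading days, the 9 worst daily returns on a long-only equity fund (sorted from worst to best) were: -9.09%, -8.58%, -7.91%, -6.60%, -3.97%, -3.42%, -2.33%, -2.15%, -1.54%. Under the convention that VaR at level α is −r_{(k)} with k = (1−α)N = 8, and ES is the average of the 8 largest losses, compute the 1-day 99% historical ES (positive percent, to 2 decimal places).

5.51%

The 8 worst returns sum to -44.05%.
ES = −(-44.05%) / 8 = 5.50625% ≈ 5.51%.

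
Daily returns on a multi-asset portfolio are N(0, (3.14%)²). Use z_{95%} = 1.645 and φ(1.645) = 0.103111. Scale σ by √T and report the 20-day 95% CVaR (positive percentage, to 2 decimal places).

σ_{20d} = 3.14% × √20 = 14.043%.
ES multiplier = φ(z)/(1−α) = 0.103111/0.05 = 2.062.
ES = 14.043% × 2.062 = 28.957%.

28.96%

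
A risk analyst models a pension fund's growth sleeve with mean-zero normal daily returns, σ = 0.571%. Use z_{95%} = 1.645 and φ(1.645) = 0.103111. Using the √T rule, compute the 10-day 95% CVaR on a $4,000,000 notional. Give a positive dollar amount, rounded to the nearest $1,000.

$149,000

σ_{10d} = 0.571% × √10 = 1.806%.
ES multiplier = φ(z)/(1−α) = 0.103111/0.05 = 2.062.
ES = 1.806% × 2.062 = 3.724%; on $4,000,000: $148,960.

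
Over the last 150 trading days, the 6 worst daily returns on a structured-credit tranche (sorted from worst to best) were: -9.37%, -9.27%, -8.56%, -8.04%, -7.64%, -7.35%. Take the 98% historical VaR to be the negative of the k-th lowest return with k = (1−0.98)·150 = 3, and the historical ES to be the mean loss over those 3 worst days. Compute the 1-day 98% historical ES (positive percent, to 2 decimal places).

9.07%

The 3 worst returns sum to -27.20%.
ES = −(-27.20%) / 3 = 9.0666…% ≈ 9.07%.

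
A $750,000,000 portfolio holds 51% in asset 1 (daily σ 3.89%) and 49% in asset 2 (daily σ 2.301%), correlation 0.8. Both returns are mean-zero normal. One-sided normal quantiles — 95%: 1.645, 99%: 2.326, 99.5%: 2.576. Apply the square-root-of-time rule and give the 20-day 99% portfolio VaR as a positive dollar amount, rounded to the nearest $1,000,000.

$231,000,000

σ_p = √(0.51²·3.89² + 0.49²·2.301² + 2·0.8·0.51·0.49·3.89·2.301) = 2.964%.
σ_{20d} = 2.964% × √20 = 13.255%.
VaR = 2.326 × 13.255% = 30.831%; on $750,000,000 that is $231,232,500.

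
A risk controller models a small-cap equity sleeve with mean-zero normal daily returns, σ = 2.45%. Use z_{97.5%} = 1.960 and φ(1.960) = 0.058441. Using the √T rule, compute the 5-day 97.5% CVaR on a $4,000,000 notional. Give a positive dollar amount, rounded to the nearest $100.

σ_{5d} = 2.45% × √5 = 5.478%.
ES multiplier = φ(z)/(1−α) = 0.058441/0.025 = 2.338.
ES = 5.478% × 2.338 = 12.808%; on $4,000,000: $512,320.

$512,300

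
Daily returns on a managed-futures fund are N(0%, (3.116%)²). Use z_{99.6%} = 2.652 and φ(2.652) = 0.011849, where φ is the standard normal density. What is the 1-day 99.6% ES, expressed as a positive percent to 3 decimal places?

Tail multiplier: φ(z)/(1−α) = 0.011849 / 0.004 = 2.962.
ES = 3.116% × 2.962 = 9.230%.

9.230%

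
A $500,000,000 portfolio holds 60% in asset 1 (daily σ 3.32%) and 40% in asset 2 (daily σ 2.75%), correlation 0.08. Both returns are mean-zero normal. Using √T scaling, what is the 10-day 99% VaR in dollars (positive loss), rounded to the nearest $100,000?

$86,500,000

σ_p = √(0.6²·3.32² + 0.4²·2.75² + 2·0.08·0.6·0.4·3.32·2.75) = 2.351%.
σ_{10d} = 2.351% × √10 = 7.435%.
z(99%) = 2.326.
VaR = 2.326 × 7.435% = 17.294%; on $500,000,000 that is $86,470,000.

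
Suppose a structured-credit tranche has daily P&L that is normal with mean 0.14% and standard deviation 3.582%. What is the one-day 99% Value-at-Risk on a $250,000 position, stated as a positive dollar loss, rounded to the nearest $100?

$20,500

At 99% one-sided, z = 2.326.
VaR = −μ + z·σ = −(0.14%) + 2.326 × 3.582% = 8.192%.
On $250,000: 0.08192 × $250,000 = $20,480.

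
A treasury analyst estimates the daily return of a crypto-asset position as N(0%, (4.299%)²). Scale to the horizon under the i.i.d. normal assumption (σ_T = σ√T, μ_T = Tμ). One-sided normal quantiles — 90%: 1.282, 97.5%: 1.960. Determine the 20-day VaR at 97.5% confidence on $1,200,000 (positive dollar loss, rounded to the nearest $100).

σ_{20d} = 4.299% × √20 = 19.226%.
VaR = 1.960 × 19.226% = 37.683%.
On $1,200,000: 0.37683 × $1,200,000 = $452,196.

$452,200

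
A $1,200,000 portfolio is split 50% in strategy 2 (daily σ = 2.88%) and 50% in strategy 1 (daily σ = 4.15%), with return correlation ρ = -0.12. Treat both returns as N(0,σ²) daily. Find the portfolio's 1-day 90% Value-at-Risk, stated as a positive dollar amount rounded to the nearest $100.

$36,600

σ_p² = 0.5²·2.88² + 0.5²·4.15² + 2·-0.12·0.5·0.5·2.88·4.15 = 5.6621 (%²).
σ_p = √5.6621 = 2.380%.
At 90%, z = 1.282.
VaR = 1.282 × 2.380% = 3.051%; on $1,200,000 that is $36,612.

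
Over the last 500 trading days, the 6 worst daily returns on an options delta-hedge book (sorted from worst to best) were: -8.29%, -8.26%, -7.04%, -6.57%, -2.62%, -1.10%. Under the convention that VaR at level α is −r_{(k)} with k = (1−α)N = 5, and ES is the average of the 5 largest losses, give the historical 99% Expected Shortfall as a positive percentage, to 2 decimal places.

The 5 worst returns sum to -32.78%.
ES = −(-32.78%) / 5 = 6.556% ≈ 6.56%.

6.56%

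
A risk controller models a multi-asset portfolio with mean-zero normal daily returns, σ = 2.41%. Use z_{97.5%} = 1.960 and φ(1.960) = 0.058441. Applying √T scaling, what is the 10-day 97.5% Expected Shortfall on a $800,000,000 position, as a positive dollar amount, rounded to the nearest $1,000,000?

σ_{10d} = 2.41% × √10 = 7.621%.
ES multiplier = φ(z)/(1−α) = 0.058441/0.025 = 2.338.
ES = 7.621% × 2.338 = 17.818%; on $800,000,000: $142,544,000.

$143,000,000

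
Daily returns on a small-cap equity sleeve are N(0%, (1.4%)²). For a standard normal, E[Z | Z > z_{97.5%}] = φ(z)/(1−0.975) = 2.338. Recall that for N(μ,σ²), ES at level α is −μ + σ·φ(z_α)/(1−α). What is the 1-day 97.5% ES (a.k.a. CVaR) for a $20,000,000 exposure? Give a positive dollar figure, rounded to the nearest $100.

ES = 1.4% × 2.338 = 3.273%.
On $20,000,000: 0.03273 × $20,000,000 = $654,600.

$654,600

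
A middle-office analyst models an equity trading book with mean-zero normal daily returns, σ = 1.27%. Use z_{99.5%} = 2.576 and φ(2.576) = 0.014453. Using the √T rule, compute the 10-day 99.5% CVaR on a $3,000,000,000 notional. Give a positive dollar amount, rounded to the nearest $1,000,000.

$348,000,000

σ_{10d} = 1.27% × √10 = 4.016%.
ES multiplier = φ(z)/(1−α) = 0.014453/0.005 = 2.891.
ES = 4.016% × 2.891 = 11.610%; on $3,000,000,000: $348,300,000.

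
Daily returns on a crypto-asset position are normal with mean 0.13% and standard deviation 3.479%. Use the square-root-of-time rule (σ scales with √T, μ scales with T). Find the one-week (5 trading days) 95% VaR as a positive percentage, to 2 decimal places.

12.15%

At 95%, z = 1.645.
σ_{5d} = 3.479% × √5 = 7.779%; μ_{5d} = 5 × 0.13% = 0.650%.
VaR = −(0.650%) + 1.645 × 7.779% = 12.146%.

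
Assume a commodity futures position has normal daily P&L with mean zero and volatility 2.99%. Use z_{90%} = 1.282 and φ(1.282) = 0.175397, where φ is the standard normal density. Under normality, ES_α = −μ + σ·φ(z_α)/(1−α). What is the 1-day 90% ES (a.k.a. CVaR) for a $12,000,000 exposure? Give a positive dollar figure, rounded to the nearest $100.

Tail multiplier: φ(z)/(1−α) = 0.175397 / 0.1 = 1.754.
ES = 2.99% × 1.754 = 5.244%.
On $12,000,000: 0.05244 × $12,000,000 = $629,280.

$629,300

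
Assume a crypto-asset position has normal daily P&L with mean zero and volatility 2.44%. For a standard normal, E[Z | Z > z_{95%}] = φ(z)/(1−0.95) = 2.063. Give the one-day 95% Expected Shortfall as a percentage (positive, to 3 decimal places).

5.034%

ES = 2.44% × 2.063 = 5.034%.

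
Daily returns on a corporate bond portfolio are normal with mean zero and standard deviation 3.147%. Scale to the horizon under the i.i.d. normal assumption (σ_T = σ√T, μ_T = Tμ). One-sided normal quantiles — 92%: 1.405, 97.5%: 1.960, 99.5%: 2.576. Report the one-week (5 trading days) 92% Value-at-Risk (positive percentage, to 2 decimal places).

σ_{5d} = 3.147% × √5 = 7.037%.
VaR = 1.405 × 7.037% = 9.887%.

9.89%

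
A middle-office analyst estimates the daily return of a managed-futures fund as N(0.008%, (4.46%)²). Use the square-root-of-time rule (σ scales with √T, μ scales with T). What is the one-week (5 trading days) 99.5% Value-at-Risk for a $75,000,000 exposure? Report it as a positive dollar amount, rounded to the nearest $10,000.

At 99.5%, z = 2.576.
σ_{5d} = 4.46% × √5 = 9.973%; μ_{5d} = 5 × 0.008% = 0.040%.
VaR = −(0.040%) + 2.576 × 9.973% = 25.650%.
On $75,000,000: 0.25650 × $75,000,000 = $19,237,500.

$19,240,000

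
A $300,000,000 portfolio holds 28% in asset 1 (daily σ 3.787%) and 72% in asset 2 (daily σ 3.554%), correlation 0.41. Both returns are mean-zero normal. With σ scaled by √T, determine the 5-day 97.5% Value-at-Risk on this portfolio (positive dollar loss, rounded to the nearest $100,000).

σ_p = √(0.28²·3.787² + 0.72²·3.554² + 2·0.41·0.28·0.72·3.787·3.554) = 3.146%.
σ_{5d} = 3.146% × √5 = 7.035%.
z(97.5%) = 1.960.
VaR = 1.960 × 7.035% = 13.789%; on $300,000,000 that is $41,367,000.

$41,400,000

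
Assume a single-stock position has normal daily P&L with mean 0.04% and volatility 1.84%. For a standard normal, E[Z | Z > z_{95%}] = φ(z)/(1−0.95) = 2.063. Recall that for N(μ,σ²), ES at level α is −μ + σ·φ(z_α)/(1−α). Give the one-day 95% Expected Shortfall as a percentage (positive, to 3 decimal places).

3.756%

ES = −(0.04%) + 1.84% × 2.063 = 3.756%.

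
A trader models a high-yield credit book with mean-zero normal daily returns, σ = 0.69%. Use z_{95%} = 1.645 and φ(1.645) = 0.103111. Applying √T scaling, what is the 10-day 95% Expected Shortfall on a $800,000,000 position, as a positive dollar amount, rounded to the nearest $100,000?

σ_{10d} = 0.69% × √10 = 2.182%.
ES multiplier = φ(z)/(1−α) = 0.103111/0.05 = 2.062.
ES = 2.182% × 2.062 = 4.499%; on $800,000,000: $35,992,000.

$36,000,000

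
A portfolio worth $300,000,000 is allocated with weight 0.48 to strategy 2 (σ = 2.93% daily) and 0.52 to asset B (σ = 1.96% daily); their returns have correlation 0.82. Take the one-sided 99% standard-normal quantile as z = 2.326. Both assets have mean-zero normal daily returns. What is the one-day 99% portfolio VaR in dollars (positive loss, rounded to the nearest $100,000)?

σ_p² = 0.48²·2.93² + 0.52²·1.96² + 2·0.82·0.48·0.52·2.93·1.96 = 5.3675 (%²).
σ_p = √5.3675 = 2.317%.
VaR = 2.326 × 2.317% = 5.389%; on $300,000,000 that is $16,167,000.

$16,200,000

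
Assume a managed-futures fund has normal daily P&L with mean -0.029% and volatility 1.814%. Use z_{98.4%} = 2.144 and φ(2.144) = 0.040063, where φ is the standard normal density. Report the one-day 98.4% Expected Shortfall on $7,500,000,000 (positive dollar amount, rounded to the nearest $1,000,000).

$343,000,000

Tail multiplier: φ(z)/(1−α) = 0.040063 / 0.016 = 2.504.
ES = −(-0.029%) + 1.814% × 2.504 = 4.571%.
On $7,500,000,000: 0.04571 × $7,500,000,000 = $342,825,000.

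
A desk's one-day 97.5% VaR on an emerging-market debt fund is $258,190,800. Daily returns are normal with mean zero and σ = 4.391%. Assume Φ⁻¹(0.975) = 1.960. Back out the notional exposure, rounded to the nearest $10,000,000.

$3,000,000,000

VaR as a fraction of value: z·σ = 1.960 × 4.391% = 8.60636%.
Position = $258,190,800 / 0.0860636 = $3,000,000,000.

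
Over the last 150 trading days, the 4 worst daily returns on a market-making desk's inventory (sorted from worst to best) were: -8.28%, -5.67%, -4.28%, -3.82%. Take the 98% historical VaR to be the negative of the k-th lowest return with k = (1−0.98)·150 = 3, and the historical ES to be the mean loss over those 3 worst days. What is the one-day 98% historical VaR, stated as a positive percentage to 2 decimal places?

4.28%

k = 3; the 3rd lowest return is -4.28%, so VaR = 4.28%.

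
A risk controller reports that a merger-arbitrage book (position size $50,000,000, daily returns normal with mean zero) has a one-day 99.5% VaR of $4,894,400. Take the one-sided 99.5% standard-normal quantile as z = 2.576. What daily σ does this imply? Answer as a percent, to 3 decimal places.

VaR as a fraction: $4,894,400 / $50,000,000 = 9.789%.
σ = VaR / z = 9.789% / 2.576 = 3.800%.

3.800%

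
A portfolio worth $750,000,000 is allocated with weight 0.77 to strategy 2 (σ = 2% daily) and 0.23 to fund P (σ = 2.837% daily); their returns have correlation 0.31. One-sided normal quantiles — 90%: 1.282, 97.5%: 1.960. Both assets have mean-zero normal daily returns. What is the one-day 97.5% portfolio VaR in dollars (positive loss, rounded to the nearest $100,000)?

σ_p² = 0.77²·2² + 0.23²·2.837² + 2·0.31·0.77·0.23·2·2.837 = 3.4204 (%²).
σ_p = √3.4204 = 1.849%.
VaR = 1.960 × 1.849% = 3.624%; on $750,000,000 that is $27,180,000.

$27,200,000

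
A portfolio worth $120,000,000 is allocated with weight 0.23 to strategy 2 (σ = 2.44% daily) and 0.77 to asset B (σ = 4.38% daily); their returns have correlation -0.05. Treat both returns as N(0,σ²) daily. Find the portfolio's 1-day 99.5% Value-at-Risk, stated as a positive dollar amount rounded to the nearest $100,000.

$10,500,000

σ_p² = 0.23²·2.44² + 0.77²·4.38² + 2·-0.05·0.23·0.77·2.44·4.38 = 11.5001 (%²).
σ_p = √11.5001 = 3.391%.
At 99.5%, z = 2.576.
VaR = 2.576 × 3.391% = 8.735%; on $120,000,000 that is $10,482,000.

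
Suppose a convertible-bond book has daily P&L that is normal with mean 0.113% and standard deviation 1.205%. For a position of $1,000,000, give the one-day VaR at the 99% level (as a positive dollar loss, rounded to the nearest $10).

At 99% one-sided, z = 2.326.
VaR = −μ + z·σ = −(0.113%) + 2.326 × 1.205% = 2.690%.
On $1,000,000: 0.02690 × $1,000,000 = $26,900.

$26,900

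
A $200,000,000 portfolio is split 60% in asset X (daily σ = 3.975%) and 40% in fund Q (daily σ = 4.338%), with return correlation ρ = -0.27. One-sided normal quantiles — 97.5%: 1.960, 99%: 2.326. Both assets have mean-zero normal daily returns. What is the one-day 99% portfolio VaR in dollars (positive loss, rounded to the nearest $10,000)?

$11,830,000

σ_p² = 0.6²·3.975² + 0.4²·4.338² + 2·-0.27·0.6·0.4·3.975·4.338 = 6.4644 (%²).
σ_p = √6.4644 = 2.543%.
VaR = 2.326 × 2.543% = 5.915%; on $200,000,000 that is $11,830,000.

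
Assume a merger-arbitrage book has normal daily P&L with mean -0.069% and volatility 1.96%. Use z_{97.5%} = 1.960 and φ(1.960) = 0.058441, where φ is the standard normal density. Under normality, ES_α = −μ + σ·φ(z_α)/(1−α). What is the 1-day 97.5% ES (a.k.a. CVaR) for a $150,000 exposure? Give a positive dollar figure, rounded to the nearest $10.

Tail multiplier: φ(z)/(1−α) = 0.058441 / 0.025 = 2.338.
ES = −(-0.069%) + 1.96% × 2.338 = 4.651%.
On $150,000: 0.04651 × $150,000 = $6,976.

$6,980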